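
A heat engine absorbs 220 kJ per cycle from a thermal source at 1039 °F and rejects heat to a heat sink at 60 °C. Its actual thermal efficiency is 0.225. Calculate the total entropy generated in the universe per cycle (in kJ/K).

ΔS_univ ≈ 0.248 kJ/K

T_H = 1039 °F → (1039 − 32) × 5/9 = 559.44 °C = 832.59 K.
T_C = 60 °C → 60 + 273.15 = 333.15 K.
W = η·Q_H = 0.225 × 220 = 49.50 kJ, so Q_C = Q_H − W = 170.5 kJ.
Reservoir entropy changes: ΔS_H = −Q_H/T_H = −220/832.59 = -0.2642 kJ/K and ΔS_C = +Q_C/T_C = 170.5/333.15 = 0.5118 kJ/K.
ΔS_univ = −Q_H/T_H + Q_C/T_C = 0.248 kJ/K (> 0, since η = 0.225 < η_Carnot = 0.600).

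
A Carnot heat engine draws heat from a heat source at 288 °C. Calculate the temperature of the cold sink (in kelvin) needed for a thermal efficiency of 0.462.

T_C ≈ 301.9 K

T_H = 288 °C → 288 + 273.15 = 561.15 K.
From η = 1 − T_C/T_H, T_C = T_H·(1 − η) = 561.15 × (1 − 0.462) = 301.9 K.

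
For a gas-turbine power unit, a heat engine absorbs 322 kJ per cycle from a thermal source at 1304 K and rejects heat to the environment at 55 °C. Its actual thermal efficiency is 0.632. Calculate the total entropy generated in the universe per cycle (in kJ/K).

T_C = 55 °C → 55 + 273.15 = 328.15 K.
W = η·Q_H = 0.632 × 322 = 203.5 kJ, so Q_C = Q_H − W = 118.5 kJ.
Entropy balance on the reservoirs: −Q_H/T_H = -0.2469 kJ/K, +Q_C/T_C = 0.3611 kJ/K.
ΔS_univ = −Q_H/T_H + Q_C/T_C = 0.1142 kJ/K (> 0, since η = 0.632 < η_Carnot = 0.748).

ΔS_univ ≈ 0.1142 kJ/K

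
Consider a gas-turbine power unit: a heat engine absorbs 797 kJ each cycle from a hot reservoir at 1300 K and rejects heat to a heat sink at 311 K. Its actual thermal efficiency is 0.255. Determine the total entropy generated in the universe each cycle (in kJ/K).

ΔS_univ ≈ 1.30 kJ/K

W = η·Q_H = 0.255 × 797 = 203.2 kJ, so Q_C = Q_H − W = 593.8 kJ.
The hot reservoir loses entropy Q_H/T_H = 797/1300.00 = 0.6131 kJ/K; the cold reservoir gains Q_C/T_C = 593.8/311.00 = 1.909 kJ/K.
ΔS_univ = −Q_H/T_H + Q_C/T_C = 1.30 kJ/K (> 0, since η = 0.255 < η_Carnot = 0.761).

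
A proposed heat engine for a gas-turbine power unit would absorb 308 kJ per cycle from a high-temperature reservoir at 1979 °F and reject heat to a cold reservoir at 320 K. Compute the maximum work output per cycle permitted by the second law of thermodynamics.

W_max ≈ 235.3 kJ

T_H = 1979 °F → (1979 − 32) × 5/9 = 1081.67 °C = 1354.82 K.
The second-law ceiling is the Carnot efficiency, η_max = 1 − T_C/T_H = 1 − 320.00/1354.82 = 0.7638.
W_max = η_max · Q_H = 0.7638 × 308 = 235.3 kJ.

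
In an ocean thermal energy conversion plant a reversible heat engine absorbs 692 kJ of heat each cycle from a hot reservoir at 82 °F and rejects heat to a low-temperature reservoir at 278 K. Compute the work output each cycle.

W ≈ 52.7 kJ

T_H = 82 °F → (82 − 32) × 5/9 = 27.78 °C = 300.93 K.
Since the cycle is reversible, η = 1 − T_C/T_H = 1 − 278.00/300.93 = 0.0762.
W = η·Q_H = 0.0762 × 692 = 52.7 kJ.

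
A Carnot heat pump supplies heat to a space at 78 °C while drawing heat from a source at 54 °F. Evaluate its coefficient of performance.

T_H = 78 °C → 78 + 273.15 = 351.15 K.
T_C = 54 °F → (54 − 32) × 5/9 = 12.22 °C = 285.37 K.
Reversible heating COP: COP_HP = T_H/(T_H − T_C) = 351.15/(351.15 − 285.37) = 5.34.

COP_HP ≈ 5.34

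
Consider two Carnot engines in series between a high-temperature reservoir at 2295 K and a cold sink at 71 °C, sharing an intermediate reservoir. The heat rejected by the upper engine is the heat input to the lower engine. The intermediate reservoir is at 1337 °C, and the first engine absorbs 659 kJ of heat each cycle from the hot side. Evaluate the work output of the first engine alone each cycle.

T_C = 71 °C → 71 + 273.15 = 344.15 K.
T_m = 1337 °C → 1337 + 273.15 = 1610.15 K.
First-stage efficiency η₁ = 1 − T_m/T_H = 1 − 1610.15/2295.00 = 0.2984.
W₁ = η₁·Q_H = 0.2984 × 659 = 197 kJ.

W₁ ≈ 197 kJ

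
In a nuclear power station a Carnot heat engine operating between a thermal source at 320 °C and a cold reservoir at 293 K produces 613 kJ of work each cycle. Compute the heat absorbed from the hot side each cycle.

T_H = 320 °C → 320 + 273.15 = 593.15 K.
η_rev = 1 − T_C/T_H = 1 − 293.00/593.15 = 0.5060.
Q_H = W/η = 613/0.5060 = 1210 kJ.

Q_H ≈ 1210 kJ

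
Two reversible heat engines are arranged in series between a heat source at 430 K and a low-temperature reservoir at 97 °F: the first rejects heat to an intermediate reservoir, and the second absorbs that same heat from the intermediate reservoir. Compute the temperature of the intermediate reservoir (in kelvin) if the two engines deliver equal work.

T_C = 97 °F → (97 − 32) × 5/9 = 36.11 °C = 309.26 K.
For reversible stages Q_m = Q_H·(T_m/T_H). Setting W₁ = Q_H(1 − T_m/T_H) equal to W₂ = Q_m(1 − T_C/T_m) = Q_H·(T_m − T_C)/T_H gives T_H − T_m = T_m − T_C, so T_m = (T_H + T_C)/2 = (430.00 + 309.26)/2 = 369.6 K.

T_m ≈ 369.6 K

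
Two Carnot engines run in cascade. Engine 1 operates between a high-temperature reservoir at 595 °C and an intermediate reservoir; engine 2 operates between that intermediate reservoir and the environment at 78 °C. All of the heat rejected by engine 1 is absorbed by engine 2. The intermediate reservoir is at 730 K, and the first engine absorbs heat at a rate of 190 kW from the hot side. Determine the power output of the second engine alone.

Ẇ₂ ≈ 82.9 kW

T_H = 595 °C → 595 + 273.15 = 868.15 K.
T_C = 78 °C → 78 + 273.15 = 351.15 K.
Heat entering the second stage: Q_m = Q_H·(T_m/T_H) = 190 × 730.00/868.15 = 160 kW.
Second-stage efficiency η₂ = 1 − T_C/T_m = 1 − 351.15/730.00 = 0.5190, so W₂ = η₂·Q_m = 82.9 kW.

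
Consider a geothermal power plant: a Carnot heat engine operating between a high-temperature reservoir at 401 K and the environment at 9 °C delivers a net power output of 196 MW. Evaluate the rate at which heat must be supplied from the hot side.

T_C = 9 °C → 9 + 273.15 = 282.15 K.
The Carnot efficiency is η = 1 − T_C/T_H = 1 − 282.15/401.00 = 0.2964.
Q_H = W/η = 196/0.2964 = 661 MW.

Q̇_H ≈ 661 MW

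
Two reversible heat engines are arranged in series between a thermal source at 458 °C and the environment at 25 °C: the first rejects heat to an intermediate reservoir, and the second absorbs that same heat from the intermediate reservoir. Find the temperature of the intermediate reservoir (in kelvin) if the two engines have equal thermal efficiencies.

T_H = 458 °C → 458 + 273.15 = 731.15 K.
T_C = 25 °C → 25 + 273.15 = 298.15 K.
Equal efficiencies require 1 − T_m/T_H = 1 − T_C/T_m, i.e. T_m/T_H = T_C/T_m, so T_m = √(T_H·T_C) = √(731.15 × 298.15) = 467 K.

T_m ≈ 467 K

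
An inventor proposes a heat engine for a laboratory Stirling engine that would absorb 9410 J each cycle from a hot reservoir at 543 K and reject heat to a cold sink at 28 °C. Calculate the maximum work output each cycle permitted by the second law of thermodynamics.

T_C = 28 °C → 28 + 273.15 = 301.15 K.
By the Carnot theorem, η_max = 1 − T_C/T_H = 1 − 301.15/543.00 = 0.4454.
W_max = η_max · Q_H = 0.4454 × 9410 = 4190 J.

W_max ≈ 4190 J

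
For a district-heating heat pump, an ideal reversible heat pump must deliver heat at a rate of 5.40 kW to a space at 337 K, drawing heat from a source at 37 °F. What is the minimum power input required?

T_C = 37 °F → (37 − 32) × 5/9 = 2.78 °C = 275.93 K.
Reversible heating COP: COP_HP = T_H/(T_H − T_C) = 337.00/61.07 = 5.5181.
W = Q_H/COP_HP = 5.40/5.5181 = 0.9786 kW.

Ẇ_in ≈ 0.9786 kW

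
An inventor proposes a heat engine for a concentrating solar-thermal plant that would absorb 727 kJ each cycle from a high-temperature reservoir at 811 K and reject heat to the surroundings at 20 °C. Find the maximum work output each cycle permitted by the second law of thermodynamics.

W_max ≈ 464 kJ

T_C = 20 °C → 20 + 273.15 = 293.15 K.
The upper bound on efficiency is η_max = 1 − T_C/T_H = 1 − 293.15/811.00 = 0.6385.
W_max = η_max · Q_H = 0.6385 × 727 = 464 kJ.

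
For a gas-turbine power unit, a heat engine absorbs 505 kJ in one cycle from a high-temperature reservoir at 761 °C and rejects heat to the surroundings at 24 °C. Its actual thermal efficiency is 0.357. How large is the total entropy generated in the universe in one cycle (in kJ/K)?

T_H = 761 °C → 761 + 273.15 = 1034.15 K.
T_C = 24 °C → 24 + 273.15 = 297.15 K.
W = η·Q_H = 0.357 × 505 = 180.3 kJ, so Q_C = Q_H − W = 324.7 kJ.
Entropy balance on the reservoirs: −Q_H/T_H = -0.4883 kJ/K, +Q_C/T_C = 1.093 kJ/K.
ΔS_univ = −Q_H/T_H + Q_C/T_C = 0.604 kJ/K (> 0, since η = 0.357 < η_Carnot = 0.713).

ΔS_univ ≈ 0.604 kJ/K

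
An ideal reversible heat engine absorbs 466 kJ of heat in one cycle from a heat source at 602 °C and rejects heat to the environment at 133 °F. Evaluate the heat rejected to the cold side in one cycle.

Q_C ≈ 175.3 kJ

T_H = 602 °C → 602 + 273.15 = 875.15 K.
T_C = 133 °F → (133 − 32) × 5/9 = 56.11 °C = 329.26 K.
Since the cycle is reversible, η = 1 − T_C/T_H = 1 − 329.26/875.15 = 0.6238.
For a reversible cycle Q_C/Q_H = T_C/T_H, so Q_C = 466 × 329.26/875.15 = 175.3 kJ.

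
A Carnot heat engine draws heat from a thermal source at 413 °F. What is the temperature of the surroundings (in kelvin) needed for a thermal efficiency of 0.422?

T_H = 413 °F → (413 − 32) × 5/9 = 211.67 °C = 484.82 K.
From η = 1 − T_C/T_H, T_C = T_H·(1 − η) = 484.82 × (1 − 0.422) = 280 K.

T_C ≈ 280 K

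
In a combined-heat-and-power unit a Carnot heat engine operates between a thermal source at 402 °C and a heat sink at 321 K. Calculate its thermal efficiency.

T_H = 402 °C → 402 + 273.15 = 675.15 K.
η_rev = 1 − T_C/T_H = 1 − 321.00/675.15 = 0.5246.

η ≈ 0.5246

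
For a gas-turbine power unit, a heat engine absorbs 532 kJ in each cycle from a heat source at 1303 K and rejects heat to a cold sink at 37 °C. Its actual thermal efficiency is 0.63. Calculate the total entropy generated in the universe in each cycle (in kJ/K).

ΔS_univ ≈ 0.2264 kJ/K

T_C = 37 °C → 37 + 273.15 = 310.15 K.
W = η·Q_H = 0.63 × 532 = 335.2 kJ, so Q_C = Q_H − W = 196.8 kJ.
Reservoir entropy changes: ΔS_H = −Q_H/T_H = −532/1303.00 = -0.4083 kJ/K and ΔS_C = +Q_C/T_C = 196.8/310.15 = 0.6347 kJ/K.
ΔS_univ = −Q_H/T_H + Q_C/T_C = 0.2264 kJ/K (> 0, since η = 0.63 < η_Carnot = 0.762).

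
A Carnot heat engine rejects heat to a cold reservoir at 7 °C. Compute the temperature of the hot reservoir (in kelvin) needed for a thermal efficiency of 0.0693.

T_C = 7 °C → 7 + 273.15 = 280.15 K.
From η = 1 − T_C/T_H, solving for T_H gives T_H = T_C/(1 − η) = 280.15/(1 − 0.0693) = 301 K.

T_H ≈ 301 K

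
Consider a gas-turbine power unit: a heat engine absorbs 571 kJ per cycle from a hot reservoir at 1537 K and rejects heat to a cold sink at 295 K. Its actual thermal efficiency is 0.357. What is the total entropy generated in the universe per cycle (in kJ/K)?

ΔS_univ ≈ 0.873 kJ/K

W = η·Q_H = 0.357 × 571 = 203.8 kJ, so Q_C = Q_H − W = 367.2 kJ.
The hot reservoir loses entropy Q_H/T_H = 571/1537.00 = 0.3715 kJ/K; the cold reservoir gains Q_C/T_C = 367.2/295.00 = 1.245 kJ/K.
ΔS_univ = −Q_H/T_H + Q_C/T_C = 0.873 kJ/K (> 0, since η = 0.357 < η_Carnot = 0.808).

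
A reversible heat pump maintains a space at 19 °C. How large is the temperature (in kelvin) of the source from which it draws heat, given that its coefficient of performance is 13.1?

T_H = 19 °C → 19 + 273.15 = 292.15 K.
COP_HP = T_H/(T_H − T_C) ⇒ T_C = T_H·(COP_HP − 1)/COP_HP = 292.15 × (13.1 − 1)/13.1 = 269.8 K.

T_C ≈ 269.8 K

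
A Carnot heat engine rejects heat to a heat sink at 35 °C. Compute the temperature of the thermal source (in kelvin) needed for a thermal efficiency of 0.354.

T_H ≈ 477 K

T_C = 35 °C → 35 + 273.15 = 308.15 K.
From η = 1 − T_C/T_H, solving for T_H gives T_H = T_C/(1 − η) = 308.15/(1 − 0.354) = 477 K.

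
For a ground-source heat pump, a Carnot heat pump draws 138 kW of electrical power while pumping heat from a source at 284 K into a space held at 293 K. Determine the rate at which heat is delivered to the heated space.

Q̇_H ≈ 4490 kW

The Carnot heat-pump COP is COP_HP = T_H/(T_H − T_C) = 293.00/9.00 = 32.5556.
Q_H = COP_HP · W = 32.5556 × 138 = 4490 kW.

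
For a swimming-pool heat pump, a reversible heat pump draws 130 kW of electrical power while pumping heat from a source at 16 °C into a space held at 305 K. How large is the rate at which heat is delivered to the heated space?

Q̇_H ≈ 2500 kW

T_C = 16 °C → 16 + 273.15 = 289.15 K.
The Carnot heat-pump COP is COP_HP = T_H/(T_H − T_C) = 305.00/15.85 = 19.2429.
Q_H = COP_HP · W = 19.2429 × 130 = 2500 kW.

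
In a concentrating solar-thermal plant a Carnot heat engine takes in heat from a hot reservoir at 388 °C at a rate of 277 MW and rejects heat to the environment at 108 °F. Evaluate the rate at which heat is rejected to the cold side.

Q̇_C ≈ 132 MW

T_H = 388 °C → 388 + 273.15 = 661.15 K.
T_C = 108 °F → (108 − 32) × 5/9 = 42.22 °C = 315.37 K.
Carnot efficiency: η = 1 − T_C/T_H = 1 − 315.37/661.15 = 0.5230.
For a reversible cycle Q_C/Q_H = T_C/T_H, so Q_C = 277 × 315.37/661.15 = 132 MW.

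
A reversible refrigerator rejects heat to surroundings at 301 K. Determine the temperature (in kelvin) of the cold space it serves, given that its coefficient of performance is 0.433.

T_C ≈ 91.0 K

COP_R = T_C/(T_H − T_C) ⇒ T_C = T_H·COP_R/(1 + COP_R) = 301.00 × 0.433/(1 + 0.433) = 91.0 K.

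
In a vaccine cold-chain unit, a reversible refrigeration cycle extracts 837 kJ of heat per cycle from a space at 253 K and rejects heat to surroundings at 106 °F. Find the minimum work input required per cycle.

T_H = 106 °F → (106 − 32) × 5/9 = 41.11 °C = 314.26 K.
COP_R = T_C/(T_H − T_C) = 253.00/61.26 = 4.1299.
W = Q_C/COP_R = 837/4.1299 = 203 kJ.

W_in ≈ 203 kJ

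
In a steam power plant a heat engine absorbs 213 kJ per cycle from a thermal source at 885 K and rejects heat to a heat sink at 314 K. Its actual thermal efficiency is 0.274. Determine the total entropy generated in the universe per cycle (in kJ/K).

ΔS_univ ≈ 0.252 kJ/K

W = η·Q_H = 0.274 × 213 = 58.36 kJ, so Q_C = Q_H − W = 154.6 kJ.
The hot reservoir loses entropy Q_H/T_H = 213/885.00 = 0.2407 kJ/K; the cold reservoir gains Q_C/T_C = 154.6/314.00 = 0.4925 kJ/K.
ΔS_univ = −Q_H/T_H + Q_C/T_C = 0.252 kJ/K (> 0, since η = 0.274 < η_Carnot = 0.645).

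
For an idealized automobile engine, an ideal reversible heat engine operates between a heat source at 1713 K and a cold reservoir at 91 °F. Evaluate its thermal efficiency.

T_C = 91 °F → (91 − 32) × 5/9 = 32.78 °C = 305.93 K.
Since the cycle is reversible, η = 1 − T_C/T_H = 1 − 305.93/1713.00 = 0.821.

η ≈ 0.821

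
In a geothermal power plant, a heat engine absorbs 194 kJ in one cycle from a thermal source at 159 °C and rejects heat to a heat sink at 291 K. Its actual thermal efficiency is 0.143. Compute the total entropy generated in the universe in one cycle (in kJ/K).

T_H = 159 °C → 159 + 273.15 = 432.15 K.
W = η·Q_H = 0.143 × 194 = 27.74 kJ, so Q_C = Q_H − W = 166.3 kJ.
Entropy balance on the reservoirs: −Q_H/T_H = -0.4489 kJ/K, +Q_C/T_C = 0.5713 kJ/K.
ΔS_univ = −Q_H/T_H + Q_C/T_C = 0.122 kJ/K (> 0, since η = 0.143 < η_Carnot = 0.327).

ΔS_univ ≈ 0.122 kJ/K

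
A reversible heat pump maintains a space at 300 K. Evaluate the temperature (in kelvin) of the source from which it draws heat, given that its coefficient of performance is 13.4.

COP_HP = T_H/(T_H − T_C) ⇒ T_C = T_H·(COP_HP − 1)/COP_HP = 300.00 × (13.4 − 1)/13.4 = 278 K.

T_C ≈ 278 K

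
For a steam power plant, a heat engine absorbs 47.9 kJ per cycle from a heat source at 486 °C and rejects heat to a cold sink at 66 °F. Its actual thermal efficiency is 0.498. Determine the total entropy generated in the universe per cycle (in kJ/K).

ΔS_univ ≈ 0.0192 kJ/K

T_H = 486 °C → 486 + 273.15 = 759.15 K.
T_C = 66 °F → (66 − 32) × 5/9 = 18.89 °C = 292.04 K.
W = η·Q_H = 0.498 × 47.9 = 23.85 kJ, so Q_C = Q_H − W = 24.05 kJ.
The hot reservoir loses entropy Q_H/T_H = 47.9/759.15 = 0.06310 kJ/K; the cold reservoir gains Q_C/T_C = 24.05/292.04 = 0.08234 kJ/K.
ΔS_univ = −Q_H/T_H + Q_C/T_C = 0.0192 kJ/K (> 0, since η = 0.498 < η_Carnot = 0.615).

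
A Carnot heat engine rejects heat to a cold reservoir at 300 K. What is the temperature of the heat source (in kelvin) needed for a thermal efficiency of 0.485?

T_H ≈ 583 K

From η = 1 − T_C/T_H, solving for T_H gives T_H = T_C/(1 − η) = 300.00/(1 − 0.485) = 583 K.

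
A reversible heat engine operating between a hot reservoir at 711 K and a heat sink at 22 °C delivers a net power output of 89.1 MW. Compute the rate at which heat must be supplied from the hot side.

Q̇_H ≈ 152 MW

T_C = 22 °C → 22 + 273.15 = 295.15 K.
η_rev = 1 − T_C/T_H = 1 − 295.15/711.00 = 0.5849.
Q_H = W/η = 89.1/0.5849 = 152 MW.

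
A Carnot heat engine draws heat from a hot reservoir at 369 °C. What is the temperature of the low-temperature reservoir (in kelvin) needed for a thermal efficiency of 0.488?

T_C ≈ 328.8 K

T_H = 369 °C → 369 + 273.15 = 642.15 K.
From η = 1 − T_C/T_H, T_C = T_H·(1 − η) = 642.15 × (1 − 0.488) = 328.8 K.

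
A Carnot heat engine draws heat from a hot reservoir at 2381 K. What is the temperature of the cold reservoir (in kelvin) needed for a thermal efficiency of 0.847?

T_C ≈ 364 K

From η = 1 − T_C/T_H, T_C = T_H·(1 − η) = 2381.00 × (1 − 0.847) = 364 K.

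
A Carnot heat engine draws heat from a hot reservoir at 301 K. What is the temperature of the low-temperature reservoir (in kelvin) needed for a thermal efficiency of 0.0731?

From η = 1 − T_C/T_H, T_C = T_H·(1 − η) = 301.00 × (1 − 0.0731) = 279.0 K.

T_C ≈ 279.0 K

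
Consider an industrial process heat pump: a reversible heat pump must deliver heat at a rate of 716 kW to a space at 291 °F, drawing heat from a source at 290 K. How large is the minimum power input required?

T_H = 291 °F → (291 − 32) × 5/9 = 143.89 °C = 417.04 K.
The Carnot heat-pump COP is COP_HP = T_H/(T_H − T_C) = 417.04/127.04 = 3.2828.
W = Q_H/COP_HP = 716/3.2828 = 218.1 kW.

Ẇ_in ≈ 218.1 kW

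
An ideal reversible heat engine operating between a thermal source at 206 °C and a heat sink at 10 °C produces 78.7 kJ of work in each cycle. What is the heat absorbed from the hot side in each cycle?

Q_H ≈ 192.4 kJ

T_H = 206 °C → 206 + 273.15 = 479.15 K.
T_C = 10 °C → 10 + 273.15 = 283.15 K.
Carnot efficiency: η = 1 − T_C/T_H = 1 − 283.15/479.15 = 0.4091.
Q_H = W/η = 78.7/0.4091 = 192.4 kJ.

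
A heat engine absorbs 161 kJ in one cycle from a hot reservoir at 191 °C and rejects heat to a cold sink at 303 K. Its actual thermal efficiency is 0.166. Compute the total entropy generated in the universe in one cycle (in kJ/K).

ΔS_univ ≈ 0.09628 kJ/K

T_H = 191 °C → 191 + 273.15 = 464.15 K.
W = η·Q_H = 0.166 × 161 = 26.73 kJ, so Q_C = Q_H − W = 134.3 kJ.
Reservoir entropy changes: ΔS_H = −Q_H/T_H = −161/464.15 = -0.3469 kJ/K and ΔS_C = +Q_C/T_C = 134.3/303.00 = 0.4431 kJ/K.
ΔS_univ = −Q_H/T_H + Q_C/T_C = 0.09628 kJ/K (> 0, since η = 0.166 < η_Carnot = 0.347).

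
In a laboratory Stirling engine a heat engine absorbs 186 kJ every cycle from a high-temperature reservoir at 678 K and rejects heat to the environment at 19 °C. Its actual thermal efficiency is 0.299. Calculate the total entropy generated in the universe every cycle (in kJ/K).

ΔS_univ ≈ 0.1720 kJ/K

T_C = 19 °C → 19 + 273.15 = 292.15 K.
W = η·Q_H = 0.299 × 186 = 55.61 kJ, so Q_C = Q_H − W = 130.4 kJ.
Reservoir entropy changes: ΔS_H = −Q_H/T_H = −186/678.00 = -0.2743 kJ/K and ΔS_C = +Q_C/T_C = 130.4/292.15 = 0.4463 kJ/K.
ΔS_univ = −Q_H/T_H + Q_C/T_C = 0.1720 kJ/K (> 0, since η = 0.299 < η_Carnot = 0.569).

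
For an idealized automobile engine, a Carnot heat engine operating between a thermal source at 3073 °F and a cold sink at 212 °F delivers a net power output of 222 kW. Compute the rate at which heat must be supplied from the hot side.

T_H = 3073 °F → (3073 − 32) × 5/9 = 1689.44 °C = 1962.59 K.
T_C = 212 °F → (212 − 32) × 5/9 = 100.00 °C = 373.15 K.
Carnot efficiency: η = 1 − T_C/T_H = 1 − 373.15/1962.59 = 0.8099.
Q_H = W/η = 222/0.8099 = 274 kW.

Q̇_H ≈ 274 kW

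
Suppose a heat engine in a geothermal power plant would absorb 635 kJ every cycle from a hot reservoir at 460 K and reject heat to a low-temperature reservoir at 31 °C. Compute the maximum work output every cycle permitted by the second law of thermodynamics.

T_C = 31 °C → 31 + 273.15 = 304.15 K.
By the Carnot theorem, η_max = 1 − T_C/T_H = 1 − 304.15/460.00 = 0.3388.
W_max = η_max · Q_H = 0.3388 × 635 = 215 kJ.

W_max ≈ 215 kJ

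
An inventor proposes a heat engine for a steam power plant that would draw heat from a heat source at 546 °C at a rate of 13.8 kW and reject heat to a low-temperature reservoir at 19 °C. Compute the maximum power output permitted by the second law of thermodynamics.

Ẇ_max ≈ 8.88 kW

T_H = 546 °C → 546 + 273.15 = 819.15 K.
T_C = 19 °C → 19 + 273.15 = 292.15 K.
No engine can exceed the Carnot limit: η_max = 1 − T_C/T_H = 1 − 292.15/819.15 = 0.6433.
W_max = η_max · Q_H = 0.6433 × 13.8 = 8.88 kW.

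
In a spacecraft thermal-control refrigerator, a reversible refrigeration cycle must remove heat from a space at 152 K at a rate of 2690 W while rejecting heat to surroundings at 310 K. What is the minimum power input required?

Ẇ_in ≈ 2800 W

For a reversible refrigerator, COP_R = T_C/(T_H − T_C) = 152.00/158.00 = 0.9620.
W = Q_C/COP_R = 2690/0.9620 = 2800 W.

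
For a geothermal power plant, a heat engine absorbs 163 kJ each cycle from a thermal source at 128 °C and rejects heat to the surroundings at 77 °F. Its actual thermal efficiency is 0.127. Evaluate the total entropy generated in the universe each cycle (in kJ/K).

ΔS_univ ≈ 0.07094 kJ/K

T_H = 128 °C → 128 + 273.15 = 401.15 K.
T_C = 77 °F → (77 − 32) × 5/9 = 25.00 °C = 298.15 K.
W = η·Q_H = 0.127 × 163 = 20.70 kJ, so Q_C = Q_H − W = 142.3 kJ.
The hot reservoir loses entropy Q_H/T_H = 163/401.15 = 0.4063 kJ/K; the cold reservoir gains Q_C/T_C = 142.3/298.15 = 0.4773 kJ/K.
ΔS_univ = −Q_H/T_H + Q_C/T_C = 0.07094 kJ/K (> 0, since η = 0.127 < η_Carnot = 0.257).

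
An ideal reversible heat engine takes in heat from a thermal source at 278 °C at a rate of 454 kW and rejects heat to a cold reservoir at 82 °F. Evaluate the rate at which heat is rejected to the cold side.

Q̇_C ≈ 248 kW

T_H = 278 °C → 278 + 273.15 = 551.15 K.
T_C = 82 °F → (82 − 32) × 5/9 = 27.78 °C = 300.93 K.
Carnot efficiency: η = 1 − T_C/T_H = 1 − 300.93/551.15 = 0.4540.
For a reversible cycle Q_C/Q_H = T_C/T_H, so Q_C = 454 × 300.93/551.15 = 248 kW.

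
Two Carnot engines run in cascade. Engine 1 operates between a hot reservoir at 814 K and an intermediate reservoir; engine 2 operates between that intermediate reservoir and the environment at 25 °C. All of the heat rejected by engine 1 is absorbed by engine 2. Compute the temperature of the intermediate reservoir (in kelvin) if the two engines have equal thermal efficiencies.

T_m ≈ 492.6 K

T_C = 25 °C → 25 + 273.15 = 298.15 K.
Equal efficiencies require 1 − T_m/T_H = 1 − T_C/T_m, i.e. T_m/T_H = T_C/T_m, so T_m = √(T_H·T_C) = √(814.00 × 298.15) = 492.6 K.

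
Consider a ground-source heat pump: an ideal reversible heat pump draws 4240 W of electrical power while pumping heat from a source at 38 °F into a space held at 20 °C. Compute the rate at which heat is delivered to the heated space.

Q̇_H ≈ 74600 W

T_H = 20 °C → 20 + 273.15 = 293.15 K.
T_C = 38 °F → (38 − 32) × 5/9 = 3.33 °C = 276.48 K.
The Carnot heat-pump COP is COP_HP = T_H/(T_H − T_C) = 293.15/16.67 = 17.5890.
Q_H = COP_HP · W = 17.5890 × 4240 = 74600 W.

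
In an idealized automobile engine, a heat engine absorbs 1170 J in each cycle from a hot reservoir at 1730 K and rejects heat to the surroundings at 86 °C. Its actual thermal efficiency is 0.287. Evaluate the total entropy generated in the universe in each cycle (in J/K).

ΔS_univ ≈ 1.65 J/K

T_C = 86 °C → 86 + 273.15 = 359.15 K.
W = η·Q_H = 0.287 × 1170 = 335.8 J, so Q_C = Q_H − W = 834.2 J.
Entropy balance on the reservoirs: −Q_H/T_H = -0.6763 J/K, +Q_C/T_C = 2.323 J/K.
ΔS_univ = −Q_H/T_H + Q_C/T_C = 1.65 J/K (> 0, since η = 0.287 < η_Carnot = 0.792).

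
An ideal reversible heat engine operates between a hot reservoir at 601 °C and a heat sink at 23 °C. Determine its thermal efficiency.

T_H = 601 °C → 601 + 273.15 = 874.15 K.
T_C = 23 °C → 23 + 273.15 = 296.15 K.
η_rev = 1 − T_C/T_H = 1 − 296.15/874.15 = 0.661.

η ≈ 0.661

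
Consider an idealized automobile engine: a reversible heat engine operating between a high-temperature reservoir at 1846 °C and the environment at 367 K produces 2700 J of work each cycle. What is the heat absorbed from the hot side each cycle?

Q_H ≈ 3270 J

T_H = 1846 °C → 1846 + 273.15 = 2119.15 K.
For a reversible engine, η = 1 − T_C/T_H = 1 − 367.00/2119.15 = 0.8268.
Q_H = W/η = 2700/0.8268 = 3270 J.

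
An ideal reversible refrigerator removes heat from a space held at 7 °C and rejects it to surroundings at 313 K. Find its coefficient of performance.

COP_R ≈ 8.53

T_C = 7 °C → 7 + 273.15 = 280.15 K.
Carnot COP: COP_R = T_C/(T_H − T_C) = 280.15/(313.00 − 280.15) = 8.53.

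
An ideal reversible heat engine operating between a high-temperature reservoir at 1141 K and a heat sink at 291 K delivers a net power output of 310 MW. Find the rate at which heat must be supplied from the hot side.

Q̇_H ≈ 416.1 MW

η_rev = 1 − T_C/T_H = 1 − 291.00/1141.00 = 0.7450.
Q_H = W/η = 310/0.7450 = 416.1 MW.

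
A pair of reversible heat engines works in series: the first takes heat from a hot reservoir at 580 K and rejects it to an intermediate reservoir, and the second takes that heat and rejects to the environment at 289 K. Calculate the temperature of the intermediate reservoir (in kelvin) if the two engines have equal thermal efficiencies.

Equal efficiencies require 1 − T_m/T_H = 1 − T_C/T_m, i.e. T_m/T_H = T_C/T_m, so T_m = √(T_H·T_C) = √(580.00 × 289.00) = 409.4 K.

T_m ≈ 409.4 K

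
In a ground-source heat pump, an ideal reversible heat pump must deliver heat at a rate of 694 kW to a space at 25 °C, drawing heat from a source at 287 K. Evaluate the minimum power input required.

Ẇ_in ≈ 26.0 kW

T_H = 25 °C → 25 + 273.15 = 298.15 K.
Reversible heating COP: COP_HP = T_H/(T_H − T_C) = 298.15/11.15 = 26.7399.
W = Q_H/COP_HP = 694/26.7399 = 26.0 kW.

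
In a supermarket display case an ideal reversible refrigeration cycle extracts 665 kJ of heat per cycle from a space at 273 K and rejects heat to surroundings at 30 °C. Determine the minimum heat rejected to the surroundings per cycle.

Q_H ≈ 738 kJ

T_H = 30 °C → 30 + 273.15 = 303.15 K.
For a reversible cycle Q_H/Q_C = T_H/T_C, so Q_H = Q_C·T_H/T_C = 665 × 303.15/273.00 = 738 kJ.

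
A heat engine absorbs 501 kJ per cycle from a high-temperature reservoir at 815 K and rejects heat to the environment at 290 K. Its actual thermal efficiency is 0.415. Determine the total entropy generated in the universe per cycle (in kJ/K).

ΔS_univ ≈ 0.396 kJ/K

W = η·Q_H = 0.415 × 501 = 207.9 kJ, so Q_C = Q_H − W = 293.1 kJ.
The hot reservoir loses entropy Q_H/T_H = 501/815.00 = 0.6147 kJ/K; the cold reservoir gains Q_C/T_C = 293.1/290.00 = 1.011 kJ/K.
ΔS_univ = −Q_H/T_H + Q_C/T_C = 0.396 kJ/K (> 0, since η = 0.415 < η_Carnot = 0.644).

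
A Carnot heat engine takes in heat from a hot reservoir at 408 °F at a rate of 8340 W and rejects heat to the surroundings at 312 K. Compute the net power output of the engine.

T_H = 408 °F → (408 − 32) × 5/9 = 208.89 °C = 482.04 K.
For a reversible engine, η = 1 − T_C/T_H = 1 − 312.00/482.04 = 0.3527.
W = η·Q_H = 0.3527 × 8340 = 2942 W.

Ẇ ≈ 2942 W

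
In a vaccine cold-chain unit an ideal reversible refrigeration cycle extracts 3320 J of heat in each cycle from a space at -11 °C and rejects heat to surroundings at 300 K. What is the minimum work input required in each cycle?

T_C = -11 °C → -11 + 273.15 = 262.15 K.
COP_R = T_C/(T_H − T_C) = 262.15/37.85 = 6.9260.
W = Q_C/COP_R = 3320/6.9260 = 479.4 J.

W_in ≈ 479.4 J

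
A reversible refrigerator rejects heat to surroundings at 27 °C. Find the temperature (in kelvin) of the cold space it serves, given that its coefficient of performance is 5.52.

T_C ≈ 254.1 K

T_H = 27 °C → 27 + 273.15 = 300.15 K.
COP_R = T_C/(T_H − T_C) ⇒ T_C = T_H·COP_R/(1 + COP_R) = 300.15 × 5.52/(1 + 5.52) = 254.1 K.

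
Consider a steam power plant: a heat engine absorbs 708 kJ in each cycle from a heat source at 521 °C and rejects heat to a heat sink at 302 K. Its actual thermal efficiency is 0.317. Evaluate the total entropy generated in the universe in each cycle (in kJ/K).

ΔS_univ ≈ 0.710 kJ/K

T_H = 521 °C → 521 + 273.15 = 794.15 K.
W = η·Q_H = 0.317 × 708 = 224.4 kJ, so Q_C = Q_H − W = 483.6 kJ.
Entropy balance on the reservoirs: −Q_H/T_H = -0.8915 kJ/K, +Q_C/T_C = 1.601 kJ/K.
ΔS_univ = −Q_H/T_H + Q_C/T_C = 0.710 kJ/K (> 0, since η = 0.317 < η_Carnot = 0.620).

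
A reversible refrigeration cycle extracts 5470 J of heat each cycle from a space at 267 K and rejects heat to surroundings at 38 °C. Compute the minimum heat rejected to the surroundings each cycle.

T_H = 38 °C → 38 + 273.15 = 311.15 K.
For a reversible cycle Q_H/Q_C = T_H/T_C, so Q_H = Q_C·T_H/T_C = 5470 × 311.15/267.00 = 6370 J.

Q_H ≈ 6370 J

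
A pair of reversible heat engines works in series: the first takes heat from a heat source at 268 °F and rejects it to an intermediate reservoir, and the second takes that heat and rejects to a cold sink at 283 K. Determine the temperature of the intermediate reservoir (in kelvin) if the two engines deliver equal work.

T_H = 268 °F → (268 − 32) × 5/9 = 131.11 °C = 404.26 K.
For reversible stages Q_m = Q_H·(T_m/T_H). Setting W₁ = Q_H(1 − T_m/T_H) equal to W₂ = Q_m(1 − T_C/T_m) = Q_H·(T_m − T_C)/T_H gives T_H − T_m = T_m − T_C, so T_m = (T_H + T_C)/2 = (404.26 + 283.00)/2 = 344 K.

T_m ≈ 344 K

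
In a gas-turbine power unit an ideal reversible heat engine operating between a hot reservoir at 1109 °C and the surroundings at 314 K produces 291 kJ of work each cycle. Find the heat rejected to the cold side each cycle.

Q_C ≈ 85.5 kJ

T_H = 1109 °C → 1109 + 273.15 = 1382.15 K.
Carnot efficiency: η = 1 − T_C/T_H = 1 − 314.00/1382.15 = 0.7728.
Since Q_C/Q_H = T_C/T_H and Q_H = W/η, Q_C = W·T_C/(T_H − T_C) = 291 × 314.00/1068.15 = 85.5 kJ.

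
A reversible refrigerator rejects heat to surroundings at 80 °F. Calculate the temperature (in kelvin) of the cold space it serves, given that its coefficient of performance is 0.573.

T_C ≈ 109.2 K

T_H = 80 °F → (80 − 32) × 5/9 = 26.67 °C = 299.82 K.
COP_R = T_C/(T_H − T_C) ⇒ T_C = T_H·COP_R/(1 + COP_R) = 299.82 × 0.573/(1 + 0.573) = 109.2 K.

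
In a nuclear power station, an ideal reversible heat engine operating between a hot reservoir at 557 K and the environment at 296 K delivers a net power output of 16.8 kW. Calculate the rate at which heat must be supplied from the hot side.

η_rev = 1 − T_C/T_H = 1 − 296.00/557.00 = 0.4686.
Q_H = W/η = 16.8/0.4686 = 35.9 kW.

Q̇_H ≈ 35.9 kW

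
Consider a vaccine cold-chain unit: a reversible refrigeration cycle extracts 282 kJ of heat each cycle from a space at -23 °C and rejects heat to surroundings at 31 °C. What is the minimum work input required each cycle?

W_in ≈ 60.9 kJ

T_H = 31 °C → 31 + 273.15 = 304.15 K.
T_C = -23 °C → -23 + 273.15 = 250.15 K.
For a reversible refrigerator, COP_R = T_C/(T_H − T_C) = 250.15/54.00 = 4.6324.
W = Q_C/COP_R = 282/4.6324 = 60.9 kJ.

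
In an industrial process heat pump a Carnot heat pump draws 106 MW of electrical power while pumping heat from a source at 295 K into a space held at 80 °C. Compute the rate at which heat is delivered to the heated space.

T_H = 80 °C → 80 + 273.15 = 353.15 K.
For a reversible heat pump, COP_HP = T_H/(T_H − T_C) = 353.15/58.15 = 6.0731.
Q_H = COP_HP · W = 6.0731 × 106 = 644 MW.

Q̇_H ≈ 644 MW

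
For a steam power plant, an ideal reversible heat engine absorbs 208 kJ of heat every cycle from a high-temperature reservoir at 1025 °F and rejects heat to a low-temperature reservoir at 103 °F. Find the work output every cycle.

T_H = 1025 °F → (1025 − 32) × 5/9 = 551.67 °C = 824.82 K.
T_C = 103 °F → (103 − 32) × 5/9 = 39.44 °C = 312.59 K.
η_rev = 1 − T_C/T_H = 1 − 312.59/824.82 = 0.6210.
W = η·Q_H = 0.6210 × 208 = 129.2 kJ.

W ≈ 129.2 kJ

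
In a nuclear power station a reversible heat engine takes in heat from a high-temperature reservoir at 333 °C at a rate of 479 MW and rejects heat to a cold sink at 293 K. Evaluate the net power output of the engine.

T_H = 333 °C → 333 + 273.15 = 606.15 K.
For a reversible engine, η = 1 − T_C/T_H = 1 − 293.00/606.15 = 0.5166.
W = η·Q_H = 0.5166 × 479 = 247.5 MW.

Ẇ ≈ 247.5 MW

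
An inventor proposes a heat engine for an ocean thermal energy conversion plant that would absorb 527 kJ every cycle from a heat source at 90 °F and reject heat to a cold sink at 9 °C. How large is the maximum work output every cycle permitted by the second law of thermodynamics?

W_max ≈ 40.08 kJ

T_H = 90 °F → (90 − 32) × 5/9 = 32.22 °C = 305.37 K.
T_C = 9 °C → 9 + 273.15 = 282.15 K.
The second-law ceiling is the Carnot efficiency, η_max = 1 − T_C/T_H = 1 − 282.15/305.37 = 0.0760.
W_max = η_max · Q_H = 0.0760 × 527 = 40.08 kJ.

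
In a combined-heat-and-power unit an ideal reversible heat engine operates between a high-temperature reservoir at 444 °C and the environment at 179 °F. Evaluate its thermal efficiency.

T_H = 444 °C → 444 + 273.15 = 717.15 K.
T_C = 179 °F → (179 − 32) × 5/9 = 81.67 °C = 354.82 K.
Carnot efficiency: η = 1 − T_C/T_H = 1 − 354.82/717.15 = 0.505.

η ≈ 0.505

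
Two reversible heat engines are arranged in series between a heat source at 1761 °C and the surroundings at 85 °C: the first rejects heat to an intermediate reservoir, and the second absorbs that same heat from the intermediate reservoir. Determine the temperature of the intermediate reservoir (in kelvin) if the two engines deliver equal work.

T_H = 1761 °C → 1761 + 273.15 = 2034.15 K.
T_C = 85 °C → 85 + 273.15 = 358.15 K.
For reversible stages Q_m = Q_H·(T_m/T_H). Setting W₁ = Q_H(1 − T_m/T_H) equal to W₂ = Q_m(1 − T_C/T_m) = Q_H·(T_m − T_C)/T_H gives T_H − T_m = T_m − T_C, so T_m = (T_H + T_C)/2 = (2034.15 + 358.15)/2 = 1200 K.

T_m ≈ 1200 K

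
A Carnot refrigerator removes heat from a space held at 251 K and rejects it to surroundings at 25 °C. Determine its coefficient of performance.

T_H = 25 °C → 25 + 273.15 = 298.15 K.
COP_R = T_C/(T_H − T_C) = 251.00/(298.15 − 251.00) = 5.323.

COP_R ≈ 5.323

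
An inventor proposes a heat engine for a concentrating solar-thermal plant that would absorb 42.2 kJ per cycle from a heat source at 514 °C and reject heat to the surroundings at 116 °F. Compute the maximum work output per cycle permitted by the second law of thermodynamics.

W_max ≈ 25.1 kJ

T_H = 514 °C → 514 + 273.15 = 787.15 K.
T_C = 116 °F → (116 − 32) × 5/9 = 46.67 °C = 319.82 K.
The upper bound on efficiency is η_max = 1 − T_C/T_H = 1 − 319.82/787.15 = 0.5937.
W_max = η_max · Q_H = 0.5937 × 42.2 = 25.1 kJ.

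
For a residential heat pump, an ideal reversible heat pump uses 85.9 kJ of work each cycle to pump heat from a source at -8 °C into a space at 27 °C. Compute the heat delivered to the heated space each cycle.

Q_H ≈ 737 kJ

T_H = 27 °C → 27 + 273.15 = 300.15 K.
T_C = -8 °C → -8 + 273.15 = 265.15 K.
The Carnot heat-pump COP is COP_HP = T_H/(T_H − T_C) = 300.15/35.00 = 8.5757.
Q_H = COP_HP · W = 8.5757 × 85.9 = 737 kJ.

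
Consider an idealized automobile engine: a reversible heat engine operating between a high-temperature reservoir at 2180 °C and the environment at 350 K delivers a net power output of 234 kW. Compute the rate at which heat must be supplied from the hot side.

Q̇_H ≈ 273 kW

T_H = 2180 °C → 2180 + 273.15 = 2453.15 K.
The Carnot efficiency is η = 1 − T_C/T_H = 1 − 350.00/2453.15 = 0.8573.
Q_H = W/η = 234/0.8573 = 273 kW.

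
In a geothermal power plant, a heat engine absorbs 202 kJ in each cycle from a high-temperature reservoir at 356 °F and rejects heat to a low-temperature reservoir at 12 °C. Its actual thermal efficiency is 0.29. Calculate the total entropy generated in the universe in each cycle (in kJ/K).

T_H = 356 °F → (356 − 32) × 5/9 = 180.00 °C = 453.15 K.
T_C = 12 °C → 12 + 273.15 = 285.15 K.
W = η·Q_H = 0.29 × 202 = 58.58 kJ, so Q_C = Q_H − W = 143.4 kJ.
Entropy balance on the reservoirs: −Q_H/T_H = -0.4458 kJ/K, +Q_C/T_C = 0.5030 kJ/K.
ΔS_univ = −Q_H/T_H + Q_C/T_C = 0.0572 kJ/K (> 0, since η = 0.29 < η_Carnot = 0.371).

ΔS_univ ≈ 0.0572 kJ/K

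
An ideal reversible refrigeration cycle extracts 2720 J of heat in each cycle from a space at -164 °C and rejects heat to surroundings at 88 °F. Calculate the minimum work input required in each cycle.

W_in ≈ 4860 J

T_H = 88 °F → (88 − 32) × 5/9 = 31.11 °C = 304.26 K.
T_C = -164 °C → -164 + 273.15 = 109.15 K.
The reversible coefficient of performance is COP_R = T_C/(T_H − T_C) = 109.15/195.11 = 0.5594.
W = Q_C/COP_R = 2720/0.5594 = 4860 J.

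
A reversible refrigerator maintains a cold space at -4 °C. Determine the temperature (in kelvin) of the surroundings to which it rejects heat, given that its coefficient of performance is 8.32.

T_C = -4 °C → -4 + 273.15 = 269.15 K.
COP_R = T_C/(T_H − T_C) ⇒ T_H = T_C·(1 + 1/COP_R) = 269.15 × (1 + 1/8.32) = 301 K.

T_H ≈ 301 K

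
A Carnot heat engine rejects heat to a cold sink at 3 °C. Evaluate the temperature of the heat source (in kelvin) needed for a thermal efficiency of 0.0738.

T_C = 3 °C → 3 + 273.15 = 276.15 K.
From η = 1 − T_C/T_H, solving for T_H gives T_H = T_C/(1 − η) = 276.15/(1 − 0.0738) = 298.2 K.

T_H ≈ 298.2 K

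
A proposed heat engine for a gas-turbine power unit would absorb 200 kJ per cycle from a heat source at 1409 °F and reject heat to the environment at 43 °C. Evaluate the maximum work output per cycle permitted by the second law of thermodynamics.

T_H = 1409 °F → (1409 − 32) × 5/9 = 765.00 °C = 1038.15 K.
T_C = 43 °C → 43 + 273.15 = 316.15 K.
By the Carnot theorem, η_max = 1 − T_C/T_H = 1 − 316.15/1038.15 = 0.6955.
W_max = η_max · Q_H = 0.6955 × 200 = 139 kJ.

W_max ≈ 139 kJ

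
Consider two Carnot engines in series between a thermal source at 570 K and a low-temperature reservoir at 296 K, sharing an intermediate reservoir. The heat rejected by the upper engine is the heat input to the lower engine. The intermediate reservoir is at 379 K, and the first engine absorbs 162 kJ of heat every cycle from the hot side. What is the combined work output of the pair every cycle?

W_total ≈ 77.9 kJ

Two reversible stages in series are equivalent to a single Carnot engine between T_H and T_C, so η_total = 1 − T_C/T_H = 1 − 296.00/570.00 = 0.4807.
W_total = η_total · Q_H = 0.4807 × 162 = 77.9 kJ.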